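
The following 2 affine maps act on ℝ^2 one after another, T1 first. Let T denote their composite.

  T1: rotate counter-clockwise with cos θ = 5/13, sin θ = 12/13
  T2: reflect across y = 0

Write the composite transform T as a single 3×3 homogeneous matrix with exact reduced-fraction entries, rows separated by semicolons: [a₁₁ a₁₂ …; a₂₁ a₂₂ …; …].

T = [5/13 -12/13 0; -12/13 -5/13 0; 0 0 1]

T1 = [5/13 -12/13 0; 12/13 5/13 0; 0 0 1]
T2·T1 = [5/13 -12/13 0; -12/13 -5/13 0; 0 0 1]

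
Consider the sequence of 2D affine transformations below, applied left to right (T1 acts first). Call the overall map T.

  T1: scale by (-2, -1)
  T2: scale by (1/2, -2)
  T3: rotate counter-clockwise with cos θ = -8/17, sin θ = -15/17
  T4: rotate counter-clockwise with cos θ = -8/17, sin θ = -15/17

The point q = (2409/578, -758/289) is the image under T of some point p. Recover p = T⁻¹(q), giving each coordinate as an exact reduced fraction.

T1 = [-2 0 0; 0 -1 0; 0 0 1]
T2·T1 = [-1 0 0; 0 2 0; 0 0 1]
T3·…·T1 = [8/17 30/17 0; 15/17 -16/17 0; 0 0 1]
T4·…·T1 = [161/289 -480/289 0; -240/289 -322/289 0; 0 0 1]
det M = -2; M⁻¹ = [161/289 -240/289 0; -120/289 -161/578 0; 0 0 1]
M⁻¹ · (2409/578, -758/289)ᵀ = (9/2, -1)ᵀ

p = (9/2, -1)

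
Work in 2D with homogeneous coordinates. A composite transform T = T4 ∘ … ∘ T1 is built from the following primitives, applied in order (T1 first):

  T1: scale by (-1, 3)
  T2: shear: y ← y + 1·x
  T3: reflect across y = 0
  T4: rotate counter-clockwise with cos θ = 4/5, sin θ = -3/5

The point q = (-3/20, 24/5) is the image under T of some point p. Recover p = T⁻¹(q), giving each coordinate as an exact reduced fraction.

T1 = [-1 0 0; 0 3 0; 0 0 1]
T2·T1 = [-1 0 0; -1 3 0; 0 0 1]
T3·…·T1 = [-1 0 0; 1 -3 0; 0 0 1]
T4·…·T1 = [-1/5 -9/5 0; 7/5 -12/5 0; 0 0 1]
det M = 3; M⁻¹ = [-4/5 3/5 0; -7/15 -1/15 0; 0 0 1]
M⁻¹ · (-3/20, 24/5)ᵀ = (3, -1/4)ᵀ

p = (3, -1/4)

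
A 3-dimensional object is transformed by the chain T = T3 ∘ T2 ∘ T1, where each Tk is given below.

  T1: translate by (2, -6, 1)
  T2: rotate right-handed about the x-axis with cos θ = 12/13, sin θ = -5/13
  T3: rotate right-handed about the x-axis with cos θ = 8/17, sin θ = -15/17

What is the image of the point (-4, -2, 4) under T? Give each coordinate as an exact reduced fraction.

T(p) = (-2, 932/221, 1865/221)

T1 translate by (2, -6, 1): (-4, -2, 4) → (-2, -8, 5)
T2 rotate right-handed about the x-axis with cos θ = 12/13, sin θ = -5/13: (-2, -8, 5) → (-2, -71/13, 100/13)
T3 rotate right-handed about the x-axis with cos θ = 8/17, sin θ = -15/17: (-2, -71/13, 100/13) → (-2, 932/221, 1865/221)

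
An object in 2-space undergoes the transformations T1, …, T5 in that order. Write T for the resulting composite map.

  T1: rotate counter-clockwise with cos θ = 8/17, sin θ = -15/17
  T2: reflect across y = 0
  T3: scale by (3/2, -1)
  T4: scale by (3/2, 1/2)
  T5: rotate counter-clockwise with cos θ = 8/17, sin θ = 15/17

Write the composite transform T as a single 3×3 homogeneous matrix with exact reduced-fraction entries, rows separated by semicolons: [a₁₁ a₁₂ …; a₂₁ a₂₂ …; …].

T = [513/578 210/289 0; 210/289 2153/1156 0; 0 0 1]

T1 = [8/17 15/17 0; -15/17 8/17 0; 0 0 1]
T2·T1 = [8/17 15/17 0; 15/17 -8/17 0; 0 0 1]
T3·…·T1 = [12/17 45/34 0; -15/17 8/17 0; 0 0 1]
T4·…·T1 = [18/17 135/68 0; -15/34 4/17 0; 0 0 1]
T5·…·T1 = [513/578 210/289 0; 210/289 2153/1156 0; 0 0 1]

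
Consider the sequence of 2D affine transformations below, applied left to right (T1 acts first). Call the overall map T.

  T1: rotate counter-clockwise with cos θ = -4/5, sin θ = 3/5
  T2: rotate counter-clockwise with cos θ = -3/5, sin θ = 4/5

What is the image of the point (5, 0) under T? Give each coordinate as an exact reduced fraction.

T(p) = (0, -5)

T1 rotate counter-clockwise with cos θ = -4/5, sin θ = 3/5: (5, 0) → (-4, 3)
T2 rotate counter-clockwise with cos θ = -3/5, sin θ = 4/5: (-4, 3) → (0, -5)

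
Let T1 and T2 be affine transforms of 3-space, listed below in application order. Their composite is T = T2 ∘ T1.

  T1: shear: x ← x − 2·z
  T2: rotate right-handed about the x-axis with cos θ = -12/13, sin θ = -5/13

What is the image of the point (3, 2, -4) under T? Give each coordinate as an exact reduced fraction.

T(p) = (11, -44/13, 38/13)

T1 shear: x ← x − 2·z: (3, 2, -4) → (11, 2, -4)
T2 rotate right-handed about the x-axis with cos θ = -12/13, sin θ = -5/13: (11, 2, -4) → (11, -44/13, 38/13)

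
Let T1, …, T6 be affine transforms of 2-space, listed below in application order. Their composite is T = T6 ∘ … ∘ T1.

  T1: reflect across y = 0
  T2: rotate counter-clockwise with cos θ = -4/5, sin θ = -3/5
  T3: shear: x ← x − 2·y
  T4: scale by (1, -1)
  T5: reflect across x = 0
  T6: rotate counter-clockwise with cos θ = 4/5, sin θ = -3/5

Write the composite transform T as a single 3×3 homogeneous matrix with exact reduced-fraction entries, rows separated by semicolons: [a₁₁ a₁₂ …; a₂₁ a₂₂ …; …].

T1 = [1 0 0; 0 -1 0; 0 0 1]
T2·T1 = [-4/5 -3/5 0; -3/5 4/5 0; 0 0 1]
T3·…·T1 = [2/5 -11/5 0; -3/5 4/5 0; 0 0 1]
T4·…·T1 = [2/5 -11/5 0; 3/5 -4/5 0; 0 0 1]
T5·…·T1 = [-2/5 11/5 0; 3/5 -4/5 0; 0 0 1]
T6·…·T1 = [1/25 32/25 0; 18/25 -49/25 0; 0 0 1]

T = [1/25 32/25 0; 18/25 -49/25 0; 0 0 1]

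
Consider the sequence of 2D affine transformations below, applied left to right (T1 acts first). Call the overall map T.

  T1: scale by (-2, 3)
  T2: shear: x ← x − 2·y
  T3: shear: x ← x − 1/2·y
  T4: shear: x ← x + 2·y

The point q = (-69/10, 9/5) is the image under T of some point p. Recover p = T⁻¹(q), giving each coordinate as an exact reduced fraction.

T1 = [-2 0 0; 0 3 0; 0 0 1]
T2·T1 = [-2 -6 0; 0 3 0; 0 0 1]
T3·…·T1 = [-2 -15/2 0; 0 3 0; 0 0 1]
T4·…·T1 = [-2 -3/2 0; 0 3 0; 0 0 1]
det M = -6; M⁻¹ = [-1/2 -1/4 0; 0 1/3 0; 0 0 1]
M⁻¹ · (-69/10, 9/5)ᵀ = (3, 3/5)ᵀ

p = (3, 3/5)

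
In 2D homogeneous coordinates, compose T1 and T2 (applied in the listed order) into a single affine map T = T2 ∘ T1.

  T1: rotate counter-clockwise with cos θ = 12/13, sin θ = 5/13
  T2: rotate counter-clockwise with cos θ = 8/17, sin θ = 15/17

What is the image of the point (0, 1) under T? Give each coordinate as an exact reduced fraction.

T(p) = (-220/221, 21/221)

T1 rotate counter-clockwise with cos θ = 12/13, sin θ = 5/13: (0, 1) → (-5/13, 12/13)
T2 rotate counter-clockwise with cos θ = 8/17, sin θ = 15/17: (-5/13, 12/13) → (-220/221, 21/221)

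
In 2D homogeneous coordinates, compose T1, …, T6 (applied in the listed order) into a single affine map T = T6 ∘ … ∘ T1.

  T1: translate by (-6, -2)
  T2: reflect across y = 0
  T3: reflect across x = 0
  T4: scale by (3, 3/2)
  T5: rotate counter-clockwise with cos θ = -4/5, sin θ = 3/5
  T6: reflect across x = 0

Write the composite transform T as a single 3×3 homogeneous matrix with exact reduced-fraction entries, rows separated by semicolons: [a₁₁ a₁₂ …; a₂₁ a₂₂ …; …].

T = [-12/5 -9/10 81/5; -9/5 6/5 42/5; 0 0 1]

T1 = [1 0 -6; 0 1 -2; 0 0 1]
T2·T1 = [1 0 -6; 0 -1 2; 0 0 1]
T3·…·T1 = [-1 0 6; 0 -1 2; 0 0 1]
T4·…·T1 = [-3 0 18; 0 -3/2 3; 0 0 1]
T5·…·T1 = [12/5 9/10 -81/5; -9/5 6/5 42/5; 0 0 1]
T6·…·T1 = [-12/5 -9/10 81/5; -9/5 6/5 42/5; 0 0 1]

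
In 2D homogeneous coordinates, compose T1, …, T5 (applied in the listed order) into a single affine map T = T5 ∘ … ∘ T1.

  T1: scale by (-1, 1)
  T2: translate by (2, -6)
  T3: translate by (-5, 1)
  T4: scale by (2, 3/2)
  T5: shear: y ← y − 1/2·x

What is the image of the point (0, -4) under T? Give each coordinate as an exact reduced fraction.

T(p) = (-6, -21/2)

T1 scale by (-1, 1): (0, -4) → (0, -4)
T2 translate by (2, -6): (0, -4) → (2, -10)
T3 translate by (-5, 1): (2, -10) → (-3, -9)
T4 scale by (2, 3/2): (-3, -9) → (-6, -27/2)
T5 shear: y ← y − 1/2·x: (-6, -27/2) → (-6, -21/2)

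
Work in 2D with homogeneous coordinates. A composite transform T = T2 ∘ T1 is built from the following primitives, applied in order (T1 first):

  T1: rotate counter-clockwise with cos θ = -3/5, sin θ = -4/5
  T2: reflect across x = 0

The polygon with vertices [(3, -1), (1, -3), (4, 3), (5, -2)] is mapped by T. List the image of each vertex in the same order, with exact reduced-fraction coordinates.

T1 rotate counter-clockwise with cos θ = -3/5, sin θ = -4/5: (3, -1) → (-13/5, -9/5); (1, -3) → (-3, 1); (4, 3) → (0, -5); (5, -2) → (-23/5, -14/5)
T2 reflect across x = 0: (-13/5, -9/5) → (13/5, -9/5); (-3, 1) → (3, 1); (0, -5) → (0, -5); (-23/5, -14/5) → (23/5, -14/5)

image vertices: (13/5, -9/5), (3, 1), (0, -5), (23/5, -14/5)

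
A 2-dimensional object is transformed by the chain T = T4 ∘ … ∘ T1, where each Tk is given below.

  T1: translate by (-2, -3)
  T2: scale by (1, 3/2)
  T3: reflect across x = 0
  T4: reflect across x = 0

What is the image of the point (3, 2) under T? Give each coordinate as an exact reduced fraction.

T(p) = (1, -3/2)

T1 translate by (-2, -3): (3, 2) → (1, -1)
T2 scale by (1, 3/2): (1, -1) → (1, -3/2)
T3 reflect across x = 0: (1, -3/2) → (-1, -3/2)
T4 reflect across x = 0: (-1, -3/2) → (1, -3/2)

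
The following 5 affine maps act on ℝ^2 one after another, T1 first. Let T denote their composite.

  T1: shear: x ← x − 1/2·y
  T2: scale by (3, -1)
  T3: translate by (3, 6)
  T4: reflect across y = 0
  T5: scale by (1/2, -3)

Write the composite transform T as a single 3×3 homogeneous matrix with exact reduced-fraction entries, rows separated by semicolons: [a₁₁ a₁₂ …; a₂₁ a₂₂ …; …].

T = [3/2 -3/4 3/2; 0 -3 18; 0 0 1]

T1 = [1 -1/2 0; 0 1 0; 0 0 1]
T2·T1 = [3 -3/2 0; 0 -1 0; 0 0 1]
T3·…·T1 = [3 -3/2 3; 0 -1 6; 0 0 1]
T4·…·T1 = [3 -3/2 3; 0 1 -6; 0 0 1]
T5·…·T1 = [3/2 -3/4 3/2; 0 -3 18; 0 0 1]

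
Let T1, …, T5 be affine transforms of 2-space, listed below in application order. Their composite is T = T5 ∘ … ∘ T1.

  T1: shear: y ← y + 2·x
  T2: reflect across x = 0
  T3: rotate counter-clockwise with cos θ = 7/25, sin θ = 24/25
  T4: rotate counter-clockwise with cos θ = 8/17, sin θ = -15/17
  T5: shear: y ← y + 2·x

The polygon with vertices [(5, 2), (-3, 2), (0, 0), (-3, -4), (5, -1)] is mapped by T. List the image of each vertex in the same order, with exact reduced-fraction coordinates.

T1 shear: y ← y + 2·x: (5, 2) → (5, 12); (-3, 2) → (-3, -4); (0, 0) → (0, 0); (-3, -4) → (-3, -10); (5, -1) → (5, 9)
T2 reflect across x = 0: (5, 12) → (-5, 12); (-3, -4) → (3, -4); (0, 0) → (0, 0); (-3, -10) → (3, -10); (5, 9) → (-5, 9)
T3 rotate counter-clockwise with cos θ = 7/25, sin θ = 24/25: (-5, 12) → (-323/25, -36/25); (3, -4) → (117/25, 44/25); (0, 0) → (0, 0); (3, -10) → (261/25, 2/25); (-5, 9) → (-251/25, -57/25)
T4 rotate counter-clockwise with cos θ = 8/17, sin θ = -15/17: (-323/25, -36/25) → (-3124/425, 4557/425); (117/25, 44/25) → (1596/425, -1403/425); (0, 0) → (0, 0); (261/25, 2/25) → (2118/425, -3899/425); (-251/25, -57/25) → (-2863/425, 3309/425)
T5 shear: y ← y + 2·x: (-3124/425, 4557/425) → (-3124/425, -1691/425); (1596/425, -1403/425) → (1596/425, 1789/425); (0, 0) → (0, 0); (2118/425, -3899/425) → (2118/425, 337/425); (-2863/425, 3309/425) → (-2863/425, -2417/425)

image vertices: (-3124/425, -1691/425), (1596/425, 1789/425), (0, 0), (2118/425, 337/425), (-2863/425, -2417/425)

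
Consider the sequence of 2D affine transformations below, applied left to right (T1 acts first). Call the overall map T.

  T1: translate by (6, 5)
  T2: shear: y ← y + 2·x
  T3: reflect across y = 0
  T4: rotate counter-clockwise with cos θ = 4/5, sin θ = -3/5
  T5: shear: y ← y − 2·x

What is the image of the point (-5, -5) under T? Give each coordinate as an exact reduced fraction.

T(p) = (-2/5, -7/5)

T1 translate by (6, 5): (-5, -5) → (1, 0)
T2 shear: y ← y + 2·x: (1, 0) → (1, 2)
T3 reflect across y = 0: (1, 2) → (1, -2)
T4 rotate counter-clockwise with cos θ = 4/5, sin θ = -3/5: (1, -2) → (-2/5, -11/5)
T5 shear: y ← y − 2·x: (-2/5, -11/5) → (-2/5, -7/5)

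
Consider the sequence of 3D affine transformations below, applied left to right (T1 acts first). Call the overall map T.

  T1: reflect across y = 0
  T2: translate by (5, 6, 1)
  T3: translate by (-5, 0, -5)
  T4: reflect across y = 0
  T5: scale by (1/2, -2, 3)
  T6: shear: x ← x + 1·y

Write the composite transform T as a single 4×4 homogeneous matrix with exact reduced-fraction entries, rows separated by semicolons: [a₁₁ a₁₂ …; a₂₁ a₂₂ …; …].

T1 = [1 0 0 0; 0 -1 0 0; 0 0 1 0; 0 0 0 1]
T2·T1 = [1 0 0 5; 0 -1 0 6; 0 0 1 1; 0 0 0 1]
T3·…·T1 = [1 0 0 0; 0 -1 0 6; 0 0 1 -4; 0 0 0 1]
T4·…·T1 = [1 0 0 0; 0 1 0 -6; 0 0 1 -4; 0 0 0 1]
T5·…·T1 = [1/2 0 0 0; 0 -2 0 12; 0 0 3 -12; 0 0 0 1]
T6·…·T1 = [1/2 -2 0 12; 0 -2 0 12; 0 0 3 -12; 0 0 0 1]

T = [1/2 -2 0 12; 0 -2 0 12; 0 0 3 -12; 0 0 0 1]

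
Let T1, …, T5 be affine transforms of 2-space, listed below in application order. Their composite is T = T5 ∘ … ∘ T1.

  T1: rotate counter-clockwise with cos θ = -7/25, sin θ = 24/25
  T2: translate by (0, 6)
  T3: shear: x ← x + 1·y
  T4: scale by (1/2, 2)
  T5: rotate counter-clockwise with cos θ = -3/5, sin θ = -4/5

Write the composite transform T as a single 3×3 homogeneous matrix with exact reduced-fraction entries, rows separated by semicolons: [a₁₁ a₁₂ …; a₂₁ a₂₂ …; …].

T1 = [-7/25 -24/25 0; 24/25 -7/25 0; 0 0 1]
T2·T1 = [-7/25 -24/25 0; 24/25 -7/25 6; 0 0 1]
T3·…·T1 = [17/25 -31/25 6; 24/25 -7/25 6; 0 0 1]
T4·…·T1 = [17/50 -31/50 3; 48/25 -14/25 12; 0 0 1]
T5·…·T1 = [333/250 -19/250 39/5; -178/125 104/125 -48/5; 0 0 1]

T = [333/250 -19/250 39/5; -178/125 104/125 -48/5; 0 0 1]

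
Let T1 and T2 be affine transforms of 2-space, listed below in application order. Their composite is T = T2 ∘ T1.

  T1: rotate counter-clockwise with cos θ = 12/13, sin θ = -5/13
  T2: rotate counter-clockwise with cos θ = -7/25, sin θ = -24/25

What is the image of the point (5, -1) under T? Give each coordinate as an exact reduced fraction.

T(p) = (-1273/325, -1061/325)

T1 rotate counter-clockwise with cos θ = 12/13, sin θ = -5/13: (5, -1) → (55/13, -37/13)
T2 rotate counter-clockwise with cos θ = -7/25, sin θ = -24/25: (55/13, -37/13) → (-1273/325, -1061/325)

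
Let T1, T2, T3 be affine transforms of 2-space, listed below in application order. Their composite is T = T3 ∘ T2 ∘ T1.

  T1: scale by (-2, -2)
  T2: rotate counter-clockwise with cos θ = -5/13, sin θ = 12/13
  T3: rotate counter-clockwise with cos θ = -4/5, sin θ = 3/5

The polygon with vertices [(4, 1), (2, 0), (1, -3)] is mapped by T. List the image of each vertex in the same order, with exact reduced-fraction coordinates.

image vertices: (2/65, 536/65), (64/65, 252/65), (82/13, 6/13)

T1 scale by (-2, -2): (4, 1) → (-8, -2); (2, 0) → (-4, 0); (1, -3) → (-2, 6)
T2 rotate counter-clockwise with cos θ = -5/13, sin θ = 12/13: (-8, -2) → (64/13, -86/13); (-4, 0) → (20/13, -48/13); (-2, 6) → (-62/13, -54/13)
T3 rotate counter-clockwise with cos θ = -4/5, sin θ = 3/5: (64/13, -86/13) → (2/65, 536/65); (20/13, -48/13) → (64/65, 252/65); (-62/13, -54/13) → (82/13, 6/13)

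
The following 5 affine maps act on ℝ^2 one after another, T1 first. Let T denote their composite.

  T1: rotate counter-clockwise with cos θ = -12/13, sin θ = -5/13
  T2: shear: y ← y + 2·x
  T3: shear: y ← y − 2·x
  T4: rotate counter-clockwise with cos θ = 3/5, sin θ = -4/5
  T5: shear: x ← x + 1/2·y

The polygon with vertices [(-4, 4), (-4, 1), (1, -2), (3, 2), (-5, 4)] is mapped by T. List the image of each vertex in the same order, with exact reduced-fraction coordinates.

image vertices: (-86/65, -356/65), (97/65, -188/65), (33/26, 29/13), (-37/10, -1/5), (-93/130, -389/65)

T1 rotate counter-clockwise with cos θ = -12/13, sin θ = -5/13: (-4, 4) → (68/13, -28/13); (-4, 1) → (53/13, 8/13); (1, -2) → (-22/13, 19/13); (3, 2) → (-2, -3); (-5, 4) → (80/13, -23/13)
T2 shear: y ← y + 2·x: (68/13, -28/13) → (68/13, 108/13); (53/13, 8/13) → (53/13, 114/13); (-22/13, 19/13) → (-22/13, -25/13); (-2, -3) → (-2, -7); (80/13, -23/13) → (80/13, 137/13)
T3 shear: y ← y − 2·x: (68/13, 108/13) → (68/13, -28/13); (53/13, 114/13) → (53/13, 8/13); (-22/13, -25/13) → (-22/13, 19/13); (-2, -7) → (-2, -3); (80/13, 137/13) → (80/13, -23/13)
T4 rotate counter-clockwise with cos θ = 3/5, sin θ = -4/5: (68/13, -28/13) → (92/65, -356/65); (53/13, 8/13) → (191/65, -188/65); (-22/13, 19/13) → (2/13, 29/13); (-2, -3) → (-18/5, -1/5); (80/13, -23/13) → (148/65, -389/65)
T5 shear: x ← x + 1/2·y: (92/65, -356/65) → (-86/65, -356/65); (191/65, -188/65) → (97/65, -188/65); (2/13, 29/13) → (33/26, 29/13); (-18/5, -1/5) → (-37/10, -1/5); (148/65, -389/65) → (-93/130, -389/65)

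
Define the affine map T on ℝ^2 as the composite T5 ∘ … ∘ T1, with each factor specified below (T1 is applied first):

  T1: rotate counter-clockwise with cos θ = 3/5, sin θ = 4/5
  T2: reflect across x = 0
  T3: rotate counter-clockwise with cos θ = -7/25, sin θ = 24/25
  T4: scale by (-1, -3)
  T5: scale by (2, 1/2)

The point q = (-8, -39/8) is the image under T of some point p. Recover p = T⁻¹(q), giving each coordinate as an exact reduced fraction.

p = (-5, -5/4)

T1 = [3/5 -4/5 0; 4/5 3/5 0; 0 0 1]
T2·T1 = [-3/5 4/5 0; 4/5 3/5 0; 0 0 1]
T3·…·T1 = [-3/5 -4/5 0; -4/5 3/5 0; 0 0 1]
T4·…·T1 = [3/5 4/5 0; 12/5 -9/5 0; 0 0 1]
T5·…·T1 = [6/5 8/5 0; 6/5 -9/10 0; 0 0 1]
det M = -3; M⁻¹ = [3/10 8/15 0; 2/5 -2/5 0; 0 0 1]
M⁻¹ · (-8, -39/8)ᵀ = (-5, -5/4)ᵀ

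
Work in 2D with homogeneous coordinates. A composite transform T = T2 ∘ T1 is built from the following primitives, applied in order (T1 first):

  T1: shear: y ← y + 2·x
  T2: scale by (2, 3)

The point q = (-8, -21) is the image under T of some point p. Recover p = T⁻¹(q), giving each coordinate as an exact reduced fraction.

p = (-4, 1)

T1 = [1 0 0; 2 1 0; 0 0 1]
T2·T1 = [2 0 0; 6 3 0; 0 0 1]
det M = 6; M⁻¹ = [1/2 0 0; -1 1/3 0; 0 0 1]
M⁻¹ · (-8, -21)ᵀ = (-4, 1)ᵀ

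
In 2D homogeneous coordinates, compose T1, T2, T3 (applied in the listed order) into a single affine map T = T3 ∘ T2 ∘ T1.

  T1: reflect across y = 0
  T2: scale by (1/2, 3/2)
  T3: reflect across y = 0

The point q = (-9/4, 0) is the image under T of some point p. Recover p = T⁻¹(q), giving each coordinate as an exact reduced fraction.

p = (-9/2, 0)

T1 = [1 0 0; 0 -1 0; 0 0 1]
T2·T1 = [1/2 0 0; 0 -3/2 0; 0 0 1]
T3·…·T1 = [1/2 0 0; 0 3/2 0; 0 0 1]
det M = 3/4; M⁻¹ = [2 0 0; 0 2/3 0; 0 0 1]
M⁻¹ · (-9/4, 0)ᵀ = (-9/2, 0)ᵀ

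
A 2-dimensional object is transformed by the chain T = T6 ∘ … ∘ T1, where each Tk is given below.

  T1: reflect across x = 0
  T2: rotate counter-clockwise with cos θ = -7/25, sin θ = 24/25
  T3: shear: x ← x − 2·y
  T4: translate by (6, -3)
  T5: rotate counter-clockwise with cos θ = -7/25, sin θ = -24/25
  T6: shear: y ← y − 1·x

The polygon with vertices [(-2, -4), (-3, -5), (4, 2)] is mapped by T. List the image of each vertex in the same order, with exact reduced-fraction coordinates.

image vertices: (-536/625, -1391/625), (523/625, -1587/625), (-1378/125, -43/125)

T1 reflect across x = 0: (-2, -4) → (2, -4); (-3, -5) → (3, -5); (4, 2) → (-4, 2)
T2 rotate counter-clockwise with cos θ = -7/25, sin θ = 24/25: (2, -4) → (82/25, 76/25); (3, -5) → (99/25, 107/25); (-4, 2) → (-4/5, -22/5)
T3 shear: x ← x − 2·y: (82/25, 76/25) → (-14/5, 76/25); (99/25, 107/25) → (-23/5, 107/25); (-4/5, -22/5) → (8, -22/5)
T4 translate by (6, -3): (-14/5, 76/25) → (16/5, 1/25); (-23/5, 107/25) → (7/5, 32/25); (8, -22/5) → (14, -37/5)
T5 rotate counter-clockwise with cos θ = -7/25, sin θ = -24/25: (16/5, 1/25) → (-536/625, -1927/625); (7/5, 32/25) → (523/625, -1064/625); (14, -37/5) → (-1378/125, -1421/125)
T6 shear: y ← y − 1·x: (-536/625, -1927/625) → (-536/625, -1391/625); (523/625, -1064/625) → (523/625, -1587/625); (-1378/125, -1421/125) → (-1378/125, -43/125)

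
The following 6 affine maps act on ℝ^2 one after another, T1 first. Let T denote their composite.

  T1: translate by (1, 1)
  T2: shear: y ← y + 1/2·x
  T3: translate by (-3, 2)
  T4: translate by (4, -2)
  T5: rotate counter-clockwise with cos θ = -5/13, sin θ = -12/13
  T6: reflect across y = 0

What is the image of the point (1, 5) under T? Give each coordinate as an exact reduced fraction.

T(p) = (69/13, 71/13)

T1 translate by (1, 1): (1, 5) → (2, 6)
T2 shear: y ← y + 1/2·x: (2, 6) → (2, 7)
T3 translate by (-3, 2): (2, 7) → (-1, 9)
T4 translate by (4, -2): (-1, 9) → (3, 7)
T5 rotate counter-clockwise with cos θ = -5/13, sin θ = -12/13: (3, 7) → (69/13, -71/13)
T6 reflect across y = 0: (69/13, -71/13) → (69/13, 71/13)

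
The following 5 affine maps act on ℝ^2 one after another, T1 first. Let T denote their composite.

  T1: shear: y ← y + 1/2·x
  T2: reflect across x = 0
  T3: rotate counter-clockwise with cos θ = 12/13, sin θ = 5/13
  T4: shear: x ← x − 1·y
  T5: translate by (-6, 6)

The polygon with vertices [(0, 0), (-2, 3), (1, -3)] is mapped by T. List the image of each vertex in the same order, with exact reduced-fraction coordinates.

T1 shear: y ← y + 1/2·x: (0, 0) → (0, 0); (-2, 3) → (-2, 2); (1, -3) → (1, -5/2)
T2 reflect across x = 0: (0, 0) → (0, 0); (-2, 2) → (2, 2); (1, -5/2) → (-1, -5/2)
T3 rotate counter-clockwise with cos θ = 12/13, sin θ = 5/13: (0, 0) → (0, 0); (2, 2) → (14/13, 34/13); (-1, -5/2) → (1/26, -35/13)
T4 shear: x ← x − 1·y: (0, 0) → (0, 0); (14/13, 34/13) → (-20/13, 34/13); (1/26, -35/13) → (71/26, -35/13)
T5 translate by (-6, 6): (0, 0) → (-6, 6); (-20/13, 34/13) → (-98/13, 112/13); (71/26, -35/13) → (-85/26, 43/13)

image vertices: (-6, 6), (-98/13, 112/13), (-85/26, 43/13)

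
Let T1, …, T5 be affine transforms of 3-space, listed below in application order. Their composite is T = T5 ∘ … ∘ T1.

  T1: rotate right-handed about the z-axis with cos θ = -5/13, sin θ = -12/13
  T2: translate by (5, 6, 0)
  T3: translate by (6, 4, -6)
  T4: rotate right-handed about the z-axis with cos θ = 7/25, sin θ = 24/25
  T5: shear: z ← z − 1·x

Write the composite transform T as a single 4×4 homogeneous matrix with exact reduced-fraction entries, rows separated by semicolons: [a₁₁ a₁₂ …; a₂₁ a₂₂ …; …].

T1 = [-5/13 12/13 0 0; -12/13 -5/13 0 0; 0 0 1 0; 0 0 0 1]
T2·T1 = [-5/13 12/13 0 5; -12/13 -5/13 0 6; 0 0 1 0; 0 0 0 1]
T3·…·T1 = [-5/13 12/13 0 11; -12/13 -5/13 0 10; 0 0 1 -6; 0 0 0 1]
T4·…·T1 = [253/325 204/325 0 -163/25; -204/325 253/325 0 334/25; 0 0 1 -6; 0 0 0 1]
T5·…·T1 = [253/325 204/325 0 -163/25; -204/325 253/325 0 334/25; -253/325 -204/325 1 13/25; 0 0 0 1]

T = [253/325 204/325 0 -163/25; -204/325 253/325 0 334/25; -253/325 -204/325 1 13/25; 0 0 0 1]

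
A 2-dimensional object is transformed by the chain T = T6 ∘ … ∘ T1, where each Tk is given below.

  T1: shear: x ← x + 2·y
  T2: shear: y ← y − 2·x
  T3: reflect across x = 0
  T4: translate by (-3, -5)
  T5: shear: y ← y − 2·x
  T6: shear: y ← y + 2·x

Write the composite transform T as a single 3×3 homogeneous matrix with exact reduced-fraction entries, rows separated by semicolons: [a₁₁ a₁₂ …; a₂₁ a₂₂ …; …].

T = [-1 -2 -3; -2 -3 -5; 0 0 1]

T1 = [1 2 0; 0 1 0; 0 0 1]
T2·T1 = [1 2 0; -2 -3 0; 0 0 1]
T3·…·T1 = [-1 -2 0; -2 -3 0; 0 0 1]
T4·…·T1 = [-1 -2 -3; -2 -3 -5; 0 0 1]
T5·…·T1 = [-1 -2 -3; 0 1 1; 0 0 1]
T6·…·T1 = [-1 -2 -3; -2 -3 -5; 0 0 1]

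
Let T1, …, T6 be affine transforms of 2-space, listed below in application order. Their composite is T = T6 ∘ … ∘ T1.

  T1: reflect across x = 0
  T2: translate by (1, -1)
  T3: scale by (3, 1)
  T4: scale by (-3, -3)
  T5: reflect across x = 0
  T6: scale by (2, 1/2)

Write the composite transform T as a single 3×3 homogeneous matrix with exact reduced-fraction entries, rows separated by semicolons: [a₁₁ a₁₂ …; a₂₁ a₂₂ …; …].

T1 = [-1 0 0; 0 1 0; 0 0 1]
T2·T1 = [-1 0 1; 0 1 -1; 0 0 1]
T3·…·T1 = [-3 0 3; 0 1 -1; 0 0 1]
T4·…·T1 = [9 0 -9; 0 -3 3; 0 0 1]
T5·…·T1 = [-9 0 9; 0 -3 3; 0 0 1]
T6·…·T1 = [-18 0 18; 0 -3/2 3/2; 0 0 1]

T = [-18 0 18; 0 -3/2 3/2; 0 0 1]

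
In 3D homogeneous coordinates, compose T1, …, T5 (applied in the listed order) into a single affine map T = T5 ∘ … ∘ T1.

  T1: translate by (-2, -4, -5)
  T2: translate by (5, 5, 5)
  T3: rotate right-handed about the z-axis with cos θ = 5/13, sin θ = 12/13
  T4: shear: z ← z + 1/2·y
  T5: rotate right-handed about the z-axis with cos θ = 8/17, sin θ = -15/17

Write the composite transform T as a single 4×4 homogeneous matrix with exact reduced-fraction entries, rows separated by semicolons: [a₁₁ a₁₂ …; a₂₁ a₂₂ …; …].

T = [220/221 -21/221 0 639/221; 21/221 220/221 0 283/221; 6/13 5/26 1 41/26; 0 0 0 1]

T1 = [1 0 0 -2; 0 1 0 -4; 0 0 1 -5; 0 0 0 1]
T2·T1 = [1 0 0 3; 0 1 0 1; 0 0 1 0; 0 0 0 1]
T3·…·T1 = [5/13 -12/13 0 3/13; 12/13 5/13 0 41/13; 0 0 1 0; 0 0 0 1]
T4·…·T1 = [5/13 -12/13 0 3/13; 12/13 5/13 0 41/13; 6/13 5/26 1 41/26; 0 0 0 1]
T5·…·T1 = [220/221 -21/221 0 639/221; 21/221 220/221 0 283/221; 6/13 5/26 1 41/26; 0 0 0 1]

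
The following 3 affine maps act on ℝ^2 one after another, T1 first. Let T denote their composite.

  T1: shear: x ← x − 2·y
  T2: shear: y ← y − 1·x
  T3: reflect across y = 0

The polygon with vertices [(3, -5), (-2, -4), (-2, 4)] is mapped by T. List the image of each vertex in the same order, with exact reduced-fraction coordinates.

image vertices: (13, 18), (6, 10), (-10, -14)

T1 shear: x ← x − 2·y: (3, -5) → (13, -5); (-2, -4) → (6, -4); (-2, 4) → (-10, 4)
T2 shear: y ← y − 1·x: (13, -5) → (13, -18); (6, -4) → (6, -10); (-10, 4) → (-10, 14)
T3 reflect across y = 0: (13, -18) → (13, 18); (6, -10) → (6, 10); (-10, 14) → (-10, -14)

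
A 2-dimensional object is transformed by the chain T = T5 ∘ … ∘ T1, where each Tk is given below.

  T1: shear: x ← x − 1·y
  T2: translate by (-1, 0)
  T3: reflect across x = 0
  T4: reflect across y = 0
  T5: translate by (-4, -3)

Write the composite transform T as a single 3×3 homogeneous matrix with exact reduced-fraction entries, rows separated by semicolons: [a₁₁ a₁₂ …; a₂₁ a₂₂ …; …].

T = [-1 1 -3; 0 -1 -3; 0 0 1]

T1 = [1 -1 0; 0 1 0; 0 0 1]
T2·T1 = [1 -1 -1; 0 1 0; 0 0 1]
T3·…·T1 = [-1 1 1; 0 1 0; 0 0 1]
T4·…·T1 = [-1 1 1; 0 -1 0; 0 0 1]
T5·…·T1 = [-1 1 -3; 0 -1 -3; 0 0 1]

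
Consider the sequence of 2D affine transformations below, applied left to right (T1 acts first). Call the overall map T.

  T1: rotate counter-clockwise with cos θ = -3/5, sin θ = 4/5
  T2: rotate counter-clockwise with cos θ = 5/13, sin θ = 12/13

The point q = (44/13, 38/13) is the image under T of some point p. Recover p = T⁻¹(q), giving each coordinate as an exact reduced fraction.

p = (-4, -2)

T1 = [-3/5 -4/5 0; 4/5 -3/5 0; 0 0 1]
T2·T1 = [-63/65 16/65 0; -16/65 -63/65 0; 0 0 1]
det M = 1; M⁻¹ = [-63/65 -16/65 0; 16/65 -63/65 0; 0 0 1]
M⁻¹ · (44/13, 38/13)ᵀ = (-4, -2)ᵀ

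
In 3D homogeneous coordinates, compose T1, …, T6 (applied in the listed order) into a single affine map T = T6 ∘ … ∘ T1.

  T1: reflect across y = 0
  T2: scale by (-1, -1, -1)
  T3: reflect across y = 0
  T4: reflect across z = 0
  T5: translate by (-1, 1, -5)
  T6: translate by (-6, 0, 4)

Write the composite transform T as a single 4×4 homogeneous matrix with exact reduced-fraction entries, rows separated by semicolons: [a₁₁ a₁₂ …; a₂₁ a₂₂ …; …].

T = [-1 0 0 -7; 0 -1 0 1; 0 0 1 -1; 0 0 0 1]

T1 = [1 0 0 0; 0 -1 0 0; 0 0 1 0; 0 0 0 1]
T2·T1 = [-1 0 0 0; 0 1 0 0; 0 0 -1 0; 0 0 0 1]
T3·…·T1 = [-1 0 0 0; 0 -1 0 0; 0 0 -1 0; 0 0 0 1]
T4·…·T1 = [-1 0 0 0; 0 -1 0 0; 0 0 1 0; 0 0 0 1]
T5·…·T1 = [-1 0 0 -1; 0 -1 0 1; 0 0 1 -5; 0 0 0 1]
T6·…·T1 = [-1 0 0 -7; 0 -1 0 1; 0 0 1 -1; 0 0 0 1]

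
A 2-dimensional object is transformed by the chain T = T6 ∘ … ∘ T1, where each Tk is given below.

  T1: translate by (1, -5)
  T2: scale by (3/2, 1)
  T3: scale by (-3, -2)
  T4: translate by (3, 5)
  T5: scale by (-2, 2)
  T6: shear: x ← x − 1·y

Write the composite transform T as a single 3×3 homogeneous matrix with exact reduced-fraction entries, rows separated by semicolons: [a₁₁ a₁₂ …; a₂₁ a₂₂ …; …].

T1 = [1 0 1; 0 1 -5; 0 0 1]
T2·T1 = [3/2 0 3/2; 0 1 -5; 0 0 1]
T3·…·T1 = [-9/2 0 -9/2; 0 -2 10; 0 0 1]
T4·…·T1 = [-9/2 0 -3/2; 0 -2 15; 0 0 1]
T5·…·T1 = [9 0 3; 0 -4 30; 0 0 1]
T6·…·T1 = [9 4 -27; 0 -4 30; 0 0 1]

T = [9 4 -27; 0 -4 30; 0 0 1]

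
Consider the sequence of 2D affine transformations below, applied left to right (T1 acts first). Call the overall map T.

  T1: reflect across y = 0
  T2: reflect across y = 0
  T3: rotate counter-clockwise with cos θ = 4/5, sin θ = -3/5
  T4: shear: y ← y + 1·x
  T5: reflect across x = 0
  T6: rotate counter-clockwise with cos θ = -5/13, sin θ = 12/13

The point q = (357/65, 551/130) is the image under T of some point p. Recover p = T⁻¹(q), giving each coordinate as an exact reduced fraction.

T1 = [1 0 0; 0 -1 0; 0 0 1]
T2·T1 = [1 0 0; 0 1 0; 0 0 1]
T3·…·T1 = [4/5 3/5 0; -3/5 4/5 0; 0 0 1]
T4·…·T1 = [4/5 3/5 0; 1/5 7/5 0; 0 0 1]
T5·…·T1 = [-4/5 -3/5 0; 1/5 7/5 0; 0 0 1]
T6·…·T1 = [8/65 -69/65 0; -53/65 -71/65 0; 0 0 1]
det M = -1; M⁻¹ = [71/65 -69/65 0; -53/65 -8/65 0; 0 0 1]
M⁻¹ · (357/65, 551/130)ᵀ = (3/2, -5)ᵀ

p = (3/2, -5)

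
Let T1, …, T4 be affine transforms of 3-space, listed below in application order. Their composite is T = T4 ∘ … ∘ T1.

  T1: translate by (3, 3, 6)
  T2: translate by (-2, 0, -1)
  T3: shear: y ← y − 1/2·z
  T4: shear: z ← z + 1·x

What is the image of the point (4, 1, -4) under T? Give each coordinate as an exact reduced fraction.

T(p) = (5, 7/2, 6)

T1 translate by (3, 3, 6): (4, 1, -4) → (7, 4, 2)
T2 translate by (-2, 0, -1): (7, 4, 2) → (5, 4, 1)
T3 shear: y ← y − 1/2·z: (5, 4, 1) → (5, 7/2, 1)
T4 shear: z ← z + 1·x: (5, 7/2, 1) → (5, 7/2, 6)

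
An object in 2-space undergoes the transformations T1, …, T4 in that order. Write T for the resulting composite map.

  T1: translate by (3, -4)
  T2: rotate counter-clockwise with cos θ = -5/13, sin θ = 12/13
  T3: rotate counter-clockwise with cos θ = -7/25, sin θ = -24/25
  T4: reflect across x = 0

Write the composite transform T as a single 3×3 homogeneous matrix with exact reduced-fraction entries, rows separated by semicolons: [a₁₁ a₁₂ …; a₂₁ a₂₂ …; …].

T1 = [1 0 3; 0 1 -4; 0 0 1]
T2·T1 = [-5/13 -12/13 33/13; 12/13 -5/13 56/13; 0 0 1]
T3·…·T1 = [323/325 -36/325 1113/325; 36/325 323/325 -1184/325; 0 0 1]
T4·…·T1 = [-323/325 36/325 -1113/325; 36/325 323/325 -1184/325; 0 0 1]

T = [-323/325 36/325 -1113/325; 36/325 323/325 -1184/325; 0 0 1]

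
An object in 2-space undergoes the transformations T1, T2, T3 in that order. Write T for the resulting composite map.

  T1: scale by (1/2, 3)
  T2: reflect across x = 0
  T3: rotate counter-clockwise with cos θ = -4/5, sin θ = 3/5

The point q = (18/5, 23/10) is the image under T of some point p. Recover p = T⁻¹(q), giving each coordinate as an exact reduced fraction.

p = (3, -4/3)

T1 = [1/2 0 0; 0 3 0; 0 0 1]
T2·T1 = [-1/2 0 0; 0 3 0; 0 0 1]
T3·…·T1 = [2/5 -9/5 0; -3/10 -12/5 0; 0 0 1]
det M = -3/2; M⁻¹ = [8/5 -6/5 0; -1/5 -4/15 0; 0 0 1]
M⁻¹ · (18/5, 23/10)ᵀ = (3, -4/3)ᵀ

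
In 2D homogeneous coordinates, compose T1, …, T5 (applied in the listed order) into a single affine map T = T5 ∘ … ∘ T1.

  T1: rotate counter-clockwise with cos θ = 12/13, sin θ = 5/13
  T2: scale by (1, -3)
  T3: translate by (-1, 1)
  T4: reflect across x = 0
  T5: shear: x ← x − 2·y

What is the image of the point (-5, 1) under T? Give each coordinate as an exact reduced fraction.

T1 rotate counter-clockwise with cos θ = 12/13, sin θ = 5/13: (-5, 1) → (-5, -1)
T2 scale by (1, -3): (-5, -1) → (-5, 3)
T3 translate by (-1, 1): (-5, 3) → (-6, 4)
T4 reflect across x = 0: (-6, 4) → (6, 4)
T5 shear: x ← x − 2·y: (6, 4) → (-2, 4)

T(p) = (-2, 4)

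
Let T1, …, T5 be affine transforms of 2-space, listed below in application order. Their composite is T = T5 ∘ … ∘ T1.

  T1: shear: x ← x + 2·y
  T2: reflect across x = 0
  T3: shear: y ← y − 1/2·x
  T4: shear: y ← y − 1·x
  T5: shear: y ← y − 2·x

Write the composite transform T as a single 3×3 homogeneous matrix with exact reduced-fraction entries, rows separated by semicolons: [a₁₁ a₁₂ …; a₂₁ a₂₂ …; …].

T = [-1 -2 0; 7/2 8 0; 0 0 1]

T1 = [1 2 0; 0 1 0; 0 0 1]
T2·T1 = [-1 -2 0; 0 1 0; 0 0 1]
T3·…·T1 = [-1 -2 0; 1/2 2 0; 0 0 1]
T4·…·T1 = [-1 -2 0; 3/2 4 0; 0 0 1]
T5·…·T1 = [-1 -2 0; 7/2 8 0; 0 0 1]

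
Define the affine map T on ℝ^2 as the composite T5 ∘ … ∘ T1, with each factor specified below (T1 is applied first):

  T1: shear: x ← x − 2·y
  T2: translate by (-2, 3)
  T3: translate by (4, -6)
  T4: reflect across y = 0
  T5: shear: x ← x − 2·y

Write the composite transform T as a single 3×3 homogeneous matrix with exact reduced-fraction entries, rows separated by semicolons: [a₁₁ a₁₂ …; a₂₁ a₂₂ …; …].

T = [1 0 -4; 0 -1 3; 0 0 1]

T1 = [1 -2 0; 0 1 0; 0 0 1]
T2·T1 = [1 -2 -2; 0 1 3; 0 0 1]
T3·…·T1 = [1 -2 2; 0 1 -3; 0 0 1]
T4·…·T1 = [1 -2 2; 0 -1 3; 0 0 1]
T5·…·T1 = [1 0 -4; 0 -1 3; 0 0 1]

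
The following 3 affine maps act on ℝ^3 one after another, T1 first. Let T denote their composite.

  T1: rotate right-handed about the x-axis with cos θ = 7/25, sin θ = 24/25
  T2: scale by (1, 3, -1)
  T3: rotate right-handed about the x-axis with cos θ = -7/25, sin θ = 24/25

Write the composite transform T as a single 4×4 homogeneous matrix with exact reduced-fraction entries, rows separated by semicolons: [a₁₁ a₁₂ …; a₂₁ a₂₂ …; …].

T1 = [1 0 0 0; 0 7/25 -24/25 0; 0 24/25 7/25 0; 0 0 0 1]
T2·T1 = [1 0 0 0; 0 21/25 -72/25 0; 0 -24/25 -7/25 0; 0 0 0 1]
T3·…·T1 = [1 0 0 0; 0 429/625 672/625 0; 0 672/625 -1679/625 0; 0 0 0 1]

T = [1 0 0 0; 0 429/625 672/625 0; 0 672/625 -1679/625 0; 0 0 0 1]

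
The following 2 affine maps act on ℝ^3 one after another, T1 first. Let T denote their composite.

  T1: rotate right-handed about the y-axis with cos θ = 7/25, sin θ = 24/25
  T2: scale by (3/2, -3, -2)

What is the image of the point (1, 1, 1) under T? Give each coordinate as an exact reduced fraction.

T1 rotate right-handed about the y-axis with cos θ = 7/25, sin θ = 24/25: (1, 1, 1) → (31/25, 1, -17/25)
T2 scale by (3/2, -3, -2): (31/25, 1, -17/25) → (93/50, -3, 34/25)

T(p) = (93/50, -3, 34/25)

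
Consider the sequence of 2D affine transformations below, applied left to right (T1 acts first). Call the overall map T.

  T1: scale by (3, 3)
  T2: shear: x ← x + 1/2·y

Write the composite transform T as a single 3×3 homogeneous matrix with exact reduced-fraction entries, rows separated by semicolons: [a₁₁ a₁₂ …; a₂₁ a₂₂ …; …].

T1 = [3 0 0; 0 3 0; 0 0 1]
T2·T1 = [3 3/2 0; 0 3 0; 0 0 1]

T = [3 3/2 0; 0 3 0; 0 0 1]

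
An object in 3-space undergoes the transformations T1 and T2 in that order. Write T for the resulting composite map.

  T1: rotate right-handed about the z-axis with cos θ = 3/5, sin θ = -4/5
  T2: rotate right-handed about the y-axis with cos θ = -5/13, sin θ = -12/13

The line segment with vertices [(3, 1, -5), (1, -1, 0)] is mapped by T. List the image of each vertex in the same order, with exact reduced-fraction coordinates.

image vertices: (47/13, -9/5, 281/65), (1/13, -7/5, -12/65)

T1 rotate right-handed about the z-axis with cos θ = 3/5, sin θ = -4/5: (3, 1, -5) → (13/5, -9/5, -5); (1, -1, 0) → (-1/5, -7/5, 0)
T2 rotate right-handed about the y-axis with cos θ = -5/13, sin θ = -12/13: (13/5, -9/5, -5) → (47/13, -9/5, 281/65); (-1/5, -7/5, 0) → (1/13, -7/5, -12/65)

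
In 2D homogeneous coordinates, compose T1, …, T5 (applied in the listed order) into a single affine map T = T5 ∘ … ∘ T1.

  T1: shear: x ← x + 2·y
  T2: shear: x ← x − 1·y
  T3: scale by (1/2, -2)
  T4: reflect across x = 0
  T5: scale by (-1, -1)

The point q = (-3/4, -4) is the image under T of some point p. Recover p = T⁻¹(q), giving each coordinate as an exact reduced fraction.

p = (1/2, -2)

T1 = [1 2 0; 0 1 0; 0 0 1]
T2·T1 = [1 1 0; 0 1 0; 0 0 1]
T3·…·T1 = [1/2 1/2 0; 0 -2 0; 0 0 1]
T4·…·T1 = [-1/2 -1/2 0; 0 -2 0; 0 0 1]
T5·…·T1 = [1/2 1/2 0; 0 2 0; 0 0 1]
det M = 1; M⁻¹ = [2 -1/2 0; 0 1/2 0; 0 0 1]
M⁻¹ · (-3/4, -4)ᵀ = (1/2, -2)ᵀ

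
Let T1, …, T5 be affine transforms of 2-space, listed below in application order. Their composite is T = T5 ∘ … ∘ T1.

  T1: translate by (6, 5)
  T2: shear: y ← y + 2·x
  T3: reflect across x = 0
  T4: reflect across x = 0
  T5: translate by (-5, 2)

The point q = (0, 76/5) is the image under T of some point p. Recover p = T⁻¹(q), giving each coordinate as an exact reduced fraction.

T1 = [1 0 6; 0 1 5; 0 0 1]
T2·T1 = [1 0 6; 2 1 17; 0 0 1]
T3·…·T1 = [-1 0 -6; 2 1 17; 0 0 1]
T4·…·T1 = [1 0 6; 2 1 17; 0 0 1]
T5·…·T1 = [1 0 1; 2 1 19; 0 0 1]
det M = 1; M⁻¹ = [1 0 -1; -2 1 -17; 0 0 1]
M⁻¹ · (0, 76/5)ᵀ = (-1, -9/5)ᵀ

p = (-1, -9/5)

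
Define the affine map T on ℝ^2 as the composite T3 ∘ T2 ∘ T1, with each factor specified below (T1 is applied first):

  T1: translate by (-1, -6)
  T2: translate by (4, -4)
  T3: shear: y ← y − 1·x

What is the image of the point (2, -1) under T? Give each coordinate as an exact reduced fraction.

T(p) = (5, -16)

T1 translate by (-1, -6): (2, -1) → (1, -7)
T2 translate by (4, -4): (1, -7) → (5, -11)
T3 shear: y ← y − 1·x: (5, -11) → (5, -16)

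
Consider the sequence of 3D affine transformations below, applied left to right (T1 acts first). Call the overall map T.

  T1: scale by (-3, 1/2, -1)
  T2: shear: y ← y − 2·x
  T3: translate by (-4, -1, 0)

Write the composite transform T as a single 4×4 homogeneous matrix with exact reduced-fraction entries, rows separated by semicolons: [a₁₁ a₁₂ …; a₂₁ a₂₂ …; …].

T1 = [-3 0 0 0; 0 1/2 0 0; 0 0 -1 0; 0 0 0 1]
T2·T1 = [-3 0 0 0; 6 1/2 0 0; 0 0 -1 0; 0 0 0 1]
T3·…·T1 = [-3 0 0 -4; 6 1/2 0 -1; 0 0 -1 0; 0 0 0 1]

T = [-3 0 0 -4; 6 1/2 0 -1; 0 0 -1 0; 0 0 0 1]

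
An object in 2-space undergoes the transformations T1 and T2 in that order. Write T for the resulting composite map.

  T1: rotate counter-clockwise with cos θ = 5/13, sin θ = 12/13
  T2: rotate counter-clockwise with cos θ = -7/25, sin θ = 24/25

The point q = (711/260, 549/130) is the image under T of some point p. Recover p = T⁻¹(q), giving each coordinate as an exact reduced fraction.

T1 = [5/13 -12/13 0; 12/13 5/13 0; 0 0 1]
T2·T1 = [-323/325 -36/325 0; 36/325 -323/325 0; 0 0 1]
det M = 1; M⁻¹ = [-323/325 36/325 0; -36/325 -323/325 0; 0 0 1]
M⁻¹ · (711/260, 549/130)ᵀ = (-9/4, -9/2)ᵀ

p = (-9/4, -9/2)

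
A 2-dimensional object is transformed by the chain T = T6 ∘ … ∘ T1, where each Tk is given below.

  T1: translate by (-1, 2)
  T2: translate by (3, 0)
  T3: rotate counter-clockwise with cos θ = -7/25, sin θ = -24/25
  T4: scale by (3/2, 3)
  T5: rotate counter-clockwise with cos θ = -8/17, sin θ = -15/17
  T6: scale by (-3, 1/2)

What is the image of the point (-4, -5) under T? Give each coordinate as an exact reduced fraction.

T1 translate by (-1, 2): (-4, -5) → (-5, -3)
T2 translate by (3, 0): (-5, -3) → (-2, -3)
T3 rotate counter-clockwise with cos θ = -7/25, sin θ = -24/25: (-2, -3) → (-58/25, 69/25)
T4 scale by (3/2, 3): (-58/25, 69/25) → (-87/25, 207/25)
T5 rotate counter-clockwise with cos θ = -8/17, sin θ = -15/17: (-87/25, 207/25) → (3801/425, -351/425)
T6 scale by (-3, 1/2): (3801/425, -351/425) → (-11403/425, -351/850)

T(p) = (-11403/425, -351/850)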